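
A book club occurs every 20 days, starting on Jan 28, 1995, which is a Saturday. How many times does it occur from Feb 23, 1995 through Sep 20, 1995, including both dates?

10

Occurrences land 20·i days after Jan 28, 1995 for i = 0, 1, 2, …
Feb 23, 1995 is 26 days after the start; 26 ÷ 20 = 1 remainder 6; since the remainder is 6, round up to i = 2. First occurrence in the window: #3 on Mar 9, 1995 (2×20 = 40 days in).
Sep 20, 1995 is 235 days after the start; 235 ÷ 20 = 11 remainder 15. Last occurrence in the window: #12 on Sep 5, 1995.
Occurrences #3 through #12: 10 in total.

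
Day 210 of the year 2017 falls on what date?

July 29, 2017

January has 31 days (210 − 31 = 179 remain).
February has 28 days (179 − 28 = 151 remain).
March has 31 days (151 − 31 = 120 remain).
April has 30 days (120 − 30 = 90 remain).
May has 31 days (90 − 31 = 59 remain).
June has 30 days (59 − 30 = 29 remain).
29 into July → July 29.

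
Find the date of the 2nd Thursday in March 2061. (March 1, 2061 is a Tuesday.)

March 2061 begins on a Tuesday, so the first Thursday is March 3 (2 days later).
The 2nd Thursday is 1 weeks later: 3 + 7 = 10.

10 March 2061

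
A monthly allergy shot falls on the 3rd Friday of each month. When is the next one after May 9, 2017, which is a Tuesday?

May 19, 2017

May 2017 starts on a Monday; its first Friday is the 5th, so the 3rd Friday is the 19th — May 19, 2017.
May 19, 2017 is after May 9, 2017, so that is the next one.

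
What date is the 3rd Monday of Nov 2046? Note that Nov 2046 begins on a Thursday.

Nov 2046 begins on a Thursday, so the first Monday is Nov 5 (4 days later).
The 3rd Monday is 2 weeks later: 5 + 14 = 19.

Nov 19, 2046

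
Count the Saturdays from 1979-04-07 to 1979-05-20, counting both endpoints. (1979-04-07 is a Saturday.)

1979-04-07 is a Saturday; the first Saturday on or after it is 1979-04-07.
From 1979-04-07 to 1979-05-20: 23 + 20 = 43 days (rest of April, May).
43 ÷ 7 = 6 full weeks with remainder 1, so 6 more Saturdays after the first → 7.

7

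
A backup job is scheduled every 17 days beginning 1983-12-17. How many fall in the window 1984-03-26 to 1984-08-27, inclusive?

Occurrences land 17·i days after 1983-12-17 for i = 0, 1, 2, …
1984-03-26 is 100 days after the start; 100 ÷ 17 = 5 remainder 15; since the remainder is 15, round up to i = 6. First occurrence in the window: #7 on 1984-03-28 (6×17 = 102 days in).
1984-08-27 is 254 days after the start; 254 ÷ 17 = 14 remainder 16. Last occurrence in the window: #15 on 1984-08-11.
Occurrences #7 through #15: 9 in total.

9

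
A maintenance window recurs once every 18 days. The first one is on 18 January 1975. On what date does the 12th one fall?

The 12th occurrence is 11 intervals after the first: 11 × 18 = 198 days after 18 January 1975.
January has 31 days — 13 days to the end of January leaves 185.
February has 28 days (157 left).
March has 31 days (126 left).
April has 30 days (96 left).
May has 31 days (65 left).
June has 30 days (35 left).
July has 31 days (4 left).
4 days into August → 4 August 1975.

4 August 1975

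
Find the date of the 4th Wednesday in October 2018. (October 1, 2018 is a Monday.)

24 October 2018

October 2018 begins on a Monday, so the first Wednesday is October 3 (2 days later).
The 4th Wednesday is 3 weeks later: 3 + 21 = 24.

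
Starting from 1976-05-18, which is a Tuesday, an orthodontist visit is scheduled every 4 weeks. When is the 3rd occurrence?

1976-07-13

The 3rd occurrence is 2 intervals after the first: 2 × 28 = 56 days after 1976-05-18.
May has 31 days — 13 days to the end of May leaves 43.
June has 30 days (13 left).
13 days into July → 1976-07-13.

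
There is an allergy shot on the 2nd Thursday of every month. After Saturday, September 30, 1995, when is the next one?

September 1995 starts on a Friday; its first Thursday is the 7th, so the 2nd Thursday is the 14th — September 14, 1995.
That is not after September 30, 1995, so look at October 1995.
October 1995 starts on a Sunday; its first Thursday is the 5th, so the 2nd Thursday is the 12th — October 12, 1995.

October 12, 1995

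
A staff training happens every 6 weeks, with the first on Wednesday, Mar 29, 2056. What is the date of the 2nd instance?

The 2nd occurrence is 1 interval after the first: 1 × 42 = 42 days after Mar 29, 2056.
Mar has 31 days — 2 days to the end of Mar leaves 40.
Apr has 30 days (10 left).
10 days into May → May 10, 2056.

May 10, 2056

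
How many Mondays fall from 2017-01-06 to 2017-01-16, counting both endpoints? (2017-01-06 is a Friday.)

2017-01-06 is a Friday; the first Monday on or after it is 2017-01-09 (3 days later).
From 2017-01-09 to 2017-01-16 is 16 − 9 = 7 days.
7 ÷ 7 = 1 full weeks with remainder 0, so 1 more Mondays after the first → 2.

2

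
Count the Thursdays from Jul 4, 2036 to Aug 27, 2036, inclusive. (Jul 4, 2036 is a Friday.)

Jul 4, 2036 is a Friday; the first Thursday on or after it is Jul 10, 2036 (6 days later).
From Jul 10, 2036 to Aug 27, 2036: 21 + 27 = 48 days (rest of Jul, Aug).
48 ÷ 7 = 6 full weeks with remainder 6, so 6 more Thursdays after the first → 7.

7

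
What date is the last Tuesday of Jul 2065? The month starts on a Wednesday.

Jul 28, 2065

Jul 2065 begins on a Wednesday, so the first Tuesday is Jul 7 (6 days later).
Jul 2065 has 31 days. Adding weeks: 7, 14, 21, 28 — the last one ≤ 31 is the 28th.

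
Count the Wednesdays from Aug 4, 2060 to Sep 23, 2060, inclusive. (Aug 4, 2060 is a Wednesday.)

8

Aug 4, 2060 is a Wednesday; the first Wednesday on or after it is Aug 4, 2060.
From Aug 4, 2060 to Sep 23, 2060: 27 + 23 = 50 days (rest of Aug, Sep).
50 ÷ 7 = 7 full weeks with remainder 1, so 7 more Wednesdays after the first → 8.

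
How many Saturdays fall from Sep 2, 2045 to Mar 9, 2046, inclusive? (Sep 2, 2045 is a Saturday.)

27

Sep 2, 2045 is a Saturday; the first Saturday on or after it is Sep 2, 2045.
From Sep 2, 2045 to Mar 9, 2046: 28 + 31 + 30 + 31 + 31 + 28 + 9 = 188 days (rest of Sep, Oct, Nov, Dec, Jan, Feb, Mar).
188 ÷ 7 = 26 full weeks with remainder 6, so 26 more Saturdays after the first → 27.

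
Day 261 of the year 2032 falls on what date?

Sep 17, 2032

Jan has 31 days (261 − 31 = 230 remain).
Feb has 29 days (230 − 29 = 201 remain).
Mar has 31 days (201 − 31 = 170 remain).
Apr has 30 days (170 − 30 = 140 remain).
May has 31 days (140 − 31 = 109 remain).
Jun has 30 days (109 − 30 = 79 remain).
Jul has 31 days (79 − 31 = 48 remain).
Aug has 31 days (48 − 31 = 17 remain).
17 into Sep → Sep 17.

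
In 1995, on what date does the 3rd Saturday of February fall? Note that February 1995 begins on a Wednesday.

February 1995 begins on a Wednesday, so the first Saturday is February 4 (3 days later).
The 3rd Saturday is 2 weeks later: 4 + 14 = 18.

February 18, 1995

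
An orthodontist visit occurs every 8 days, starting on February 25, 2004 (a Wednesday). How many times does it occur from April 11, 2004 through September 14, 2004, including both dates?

Occurrences land 8·i days after February 25, 2004 for i = 0, 1, 2, …
April 11, 2004 is 46 days after the start; 46 ÷ 8 = 5 remainder 6; since the remainder is 6, round up to i = 6. First occurrence in the window: #7 on April 13, 2004 (6×8 = 48 days in).
September 14, 2004 is 202 days after the start; 202 ÷ 8 = 25 remainder 2. Last occurrence in the window: #26 on September 12, 2004.
Occurrences #7 through #26: 20 in total.

20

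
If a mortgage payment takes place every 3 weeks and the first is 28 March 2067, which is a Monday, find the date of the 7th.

1 August 2067

The 7th occurrence is 6 intervals after the first: 6 × 21 = 126 days after 28 March 2067.
March has 31 days — 3 days to the end of March leaves 123.
April has 30 days (93 left).
May has 31 days (62 left).
June has 30 days (32 left).
July has 31 days (1 left).
1 day into August → 1 August 2067.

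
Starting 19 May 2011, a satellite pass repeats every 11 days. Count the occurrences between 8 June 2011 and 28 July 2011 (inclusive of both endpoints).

Occurrences land 11·i days after 19 May 2011 for i = 0, 1, 2, …
8 June 2011 is 20 days after the start; 20 ÷ 11 = 1 remainder 9; since the remainder is 9, round up to i = 2. First occurrence in the window: #3 on 10 June 2011 (2×11 = 22 days in).
28 July 2011 is 70 days after the start; 70 ÷ 11 = 6 remainder 4. Last occurrence in the window: #7 on 24 July 2011.
Occurrences #3 through #7: 5 in total.

5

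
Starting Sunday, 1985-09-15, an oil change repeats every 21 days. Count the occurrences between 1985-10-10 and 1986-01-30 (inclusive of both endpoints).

Occurrences land 21·i days after 1985-09-15 for i = 0, 1, 2, …
1985-10-10 is 25 days after the start; 25 ÷ 21 = 1 remainder 4; since the remainder is 4, round up to i = 2. First occurrence in the window: #3 on 1985-10-27 (2×21 = 42 days in).
1986-01-30 is 137 days after the start; 137 ÷ 21 = 6 remainder 11. Last occurrence in the window: #7 on 1986-01-19.
Occurrences #3 through #7: 5 in total.

5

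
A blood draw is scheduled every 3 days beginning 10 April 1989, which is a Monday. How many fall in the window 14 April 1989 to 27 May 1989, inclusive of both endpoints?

14

Occurrences land 3·i days after 10 April 1989 for i = 0, 1, 2, …
14 April 1989 is 4 days after the start; 4 ÷ 3 = 1 remainder 1; since the remainder is 1, round up to i = 2. First occurrence in the window: #3 on 16 April 1989 (2×3 = 6 days in).
27 May 1989 is 47 days after the start; 47 ÷ 3 = 15 remainder 2. Last occurrence in the window: #16 on 25 May 1989.
Occurrences #3 through #16: 14 in total.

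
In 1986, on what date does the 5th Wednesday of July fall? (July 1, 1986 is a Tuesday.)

July 30, 1986

July 1986 begins on a Tuesday, so the first Wednesday is July 2 (1 day later).
The 5th Wednesday is 4 weeks later: 2 + 28 = 30.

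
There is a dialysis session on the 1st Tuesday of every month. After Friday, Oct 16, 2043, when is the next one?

Oct 2043 starts on a Thursday, so its 1st Tuesday is Oct 6, 2043 (5 days in).
That is not after Oct 16, 2043, so look at Nov 2043.
Nov 2043 starts on a Sunday, so its 1st Tuesday is Nov 3, 2043 (2 days in).

Nov 3, 2043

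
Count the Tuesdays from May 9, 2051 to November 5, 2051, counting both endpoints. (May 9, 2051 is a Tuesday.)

May 9, 2051 is a Tuesday; the first Tuesday on or after it is May 9, 2051.
From May 9, 2051 to November 5, 2051: 22 + 30 + 31 + 31 + 30 + 31 + 5 = 180 days (rest of May, June, July, August, September, October, November).
180 ÷ 7 = 25 full weeks with remainder 5, so 25 more Tuesdays after the first → 26.

26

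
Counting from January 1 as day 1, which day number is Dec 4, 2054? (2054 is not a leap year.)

338

Days in months before Dec: 31 + 28 + 31 + 30 + 31 + 30 + 31 + 31 + 30 + 31 + 30 = 334.
Plus 4 days into Dec → day 338.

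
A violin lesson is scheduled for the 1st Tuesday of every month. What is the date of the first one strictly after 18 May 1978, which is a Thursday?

May 1978 starts on a Monday, so its 1st Tuesday is 2 May 1978 (1 day in).
That is not after 18 May 1978, so look at June 1978.
June 1978 starts on a Thursday, so its 1st Tuesday is 6 June 1978 (5 days in).

6 June 1978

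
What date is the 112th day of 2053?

January has 31 days (112 − 31 = 81 remain).
February has 28 days (81 − 28 = 53 remain).
March has 31 days (53 − 31 = 22 remain).
22 into April → April 22.

2053-04-22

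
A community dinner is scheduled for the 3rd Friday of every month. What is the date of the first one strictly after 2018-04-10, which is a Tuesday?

2018-04-20

April 2018 starts on a Sunday; its first Friday is the 6th, so the 3rd Friday is the 20th — 2018-04-20.
2018-04-20 is after 2018-04-10, so that is the next one.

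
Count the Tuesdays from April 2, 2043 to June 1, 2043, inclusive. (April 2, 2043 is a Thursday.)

April 2, 2043 is a Thursday; the first Tuesday on or after it is April 7, 2043 (5 days later).
From April 7, 2043 to June 1, 2043: 23 + 31 + 1 = 55 days (rest of April, May, June).
55 ÷ 7 = 7 full weeks with remainder 6, so 7 more Tuesdays after the first → 8.

8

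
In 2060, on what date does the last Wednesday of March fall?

2060-03-31

The first Wednesday of March 2060 is March 3.
March 2060 has 31 days. Adding weeks: 3, 10, 17, 24, 31 — the last one ≤ 31 is the 31st.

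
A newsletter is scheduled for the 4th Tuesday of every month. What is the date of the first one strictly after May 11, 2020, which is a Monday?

May 2020 starts on a Friday; its first Tuesday is the 5th, so the 4th Tuesday is the 26th — May 26, 2020.
May 26, 2020 is after May 11, 2020, so that is the next one.

May 26, 2020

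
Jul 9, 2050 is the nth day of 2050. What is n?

Days in months before Jul: 31 + 28 + 31 + 30 + 31 + 30 = 181.
Plus 9 days into Jul → day 190.

190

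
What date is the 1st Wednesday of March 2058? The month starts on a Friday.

6 March 2058

March 2058 begins on a Friday, so the first Wednesday is March 6 (5 days later).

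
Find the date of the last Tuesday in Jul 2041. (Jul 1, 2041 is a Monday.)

Jul 30, 2041

Jul 2041 begins on a Monday, so the first Tuesday is Jul 2 (1 day later).
Jul 2041 has 31 days. Adding weeks: 2, 9, 16, 23, 30 — the last one ≤ 31 is the 30th.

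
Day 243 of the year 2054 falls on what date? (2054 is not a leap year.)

January has 31 days (243 − 31 = 212 remain).
February has 28 days (212 − 28 = 184 remain).
March has 31 days (184 − 31 = 153 remain).
April has 30 days (153 − 30 = 123 remain).
May has 31 days (123 − 31 = 92 remain).
June has 30 days (92 − 30 = 62 remain).
July has 31 days (62 − 31 = 31 remain).
31 into August → August 31.

31 August 2054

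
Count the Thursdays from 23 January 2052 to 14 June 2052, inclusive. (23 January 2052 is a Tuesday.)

23 January 2052 is a Tuesday; the first Thursday on or after it is 25 January 2052 (2 days later).
From 25 January 2052 to 14 June 2052: 6 + 29 + 31 + 30 + 31 + 14 = 141 days (rest of January, February, March, April, May, June).
141 ÷ 7 = 20 full weeks with remainder 1, so 20 more Thursdays after the first → 21.

21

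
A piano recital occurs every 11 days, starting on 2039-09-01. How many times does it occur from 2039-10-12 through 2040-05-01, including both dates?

Occurrences land 11·i days after 2039-09-01 for i = 0, 1, 2, …
2039-10-12 is 41 days after the start; 41 ÷ 11 = 3 remainder 8; since the remainder is 8, round up to i = 4. First occurrence in the window: #5 on 2039-10-15 (4×11 = 44 days in).
2040-05-01 is 243 days after the start; 243 ÷ 11 = 22 remainder 1. Last occurrence in the window: #23 on 2040-04-30.
Occurrences #5 through #23: 19 in total.

19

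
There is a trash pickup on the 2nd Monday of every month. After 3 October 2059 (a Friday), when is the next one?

13 October 2059

October 2059 starts on a Wednesday; its first Monday is the 6th, so the 2nd Monday is the 13th — 13 October 2059.
13 October 2059 is after 3 October 2059, so that is the next one.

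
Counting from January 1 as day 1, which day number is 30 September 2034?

Days in months before September: 31 + 28 + 31 + 30 + 31 + 30 + 31 + 31 = 243.
Plus 30 days into September → day 273.

273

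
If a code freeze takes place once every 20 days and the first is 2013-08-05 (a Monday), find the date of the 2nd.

The 2nd occurrence is 1 interval after the first: 1 × 20 = 20 days after 2013-08-05.
20 days later is 2013-08-25.

2013-08-25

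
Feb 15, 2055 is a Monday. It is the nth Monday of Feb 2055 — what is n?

3rd

Day 15 falls in week ⌈15/7⌉ of the month.
Days 1–7 hold the 1st Monday, 8–14 the 2nd, 15–21 the 3rd, 22–28 the 4th, 29–31 the 5th.
15 is in the range for the 3rd.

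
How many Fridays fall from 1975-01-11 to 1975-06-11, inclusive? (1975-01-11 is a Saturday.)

1975-01-11 is a Saturday; the first Friday on or after it is 1975-01-17 (6 days later).
From 1975-01-17 to 1975-06-11: 14 + 28 + 31 + 30 + 31 + 11 = 145 days (rest of January, February, March, April, May, June).
145 ÷ 7 = 20 full weeks with remainder 5, so 20 more Fridays after the first → 21.

21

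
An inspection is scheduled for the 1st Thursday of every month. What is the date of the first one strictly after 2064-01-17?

2064-02-07

January 2064 starts on a Tuesday, so its 1st Thursday is 2064-01-03 (2 days in).
That is not after 2064-01-17, so look at February 2064.
February 2064 starts on a Friday, so its 1st Thursday is 2064-02-07 (6 days in).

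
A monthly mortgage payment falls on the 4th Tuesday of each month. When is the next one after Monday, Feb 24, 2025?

Feb 2025 starts on a Saturday; its first Tuesday is the 4th, so the 4th Tuesday is the 25th — Feb 25, 2025.
Feb 25, 2025 is after Feb 24, 2025, so that is the next one.

Feb 25, 2025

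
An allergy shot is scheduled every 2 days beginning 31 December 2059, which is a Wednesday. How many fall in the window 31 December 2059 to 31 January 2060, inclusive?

Occurrences land 2·i days after 31 December 2059 for i = 0, 1, 2, …
The window opens on the start date, so the first occurrence inside is #1 on 31 December 2059.
31 January 2060 is 31 days after the start; 31 ÷ 2 = 15 remainder 1. Last occurrence in the window: #16 on 30 January 2060.
Occurrences #1 through #16: 16 in total.

16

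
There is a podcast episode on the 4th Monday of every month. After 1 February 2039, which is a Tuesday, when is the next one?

28 February 2039

February 2039 starts on a Tuesday; its first Monday is the 7th, so the 4th Monday is the 28th — 28 February 2039.
28 February 2039 is after 1 February 2039, so that is the next one.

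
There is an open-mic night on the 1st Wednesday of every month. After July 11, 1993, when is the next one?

August 4, 1993

July 1993 starts on a Thursday, so its 1st Wednesday is July 7, 1993 (6 days in).
That is not after July 11, 1993, so look at August 1993.
August 1993 starts on a Sunday, so its 1st Wednesday is August 4, 1993 (3 days in).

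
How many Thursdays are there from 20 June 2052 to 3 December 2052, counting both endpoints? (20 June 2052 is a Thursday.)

20 June 2052 is a Thursday; the first Thursday on or after it is 20 June 2052.
From 20 June 2052 to 3 December 2052: 10 + 31 + 31 + 30 + 31 + 30 + 3 = 166 days (rest of June, July, August, September, October, November, December).
166 ÷ 7 = 23 full weeks with remainder 5, so 23 more Thursdays after the first → 24.

24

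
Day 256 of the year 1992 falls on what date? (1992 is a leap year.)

12 September 1992

January has 31 days (256 − 31 = 225 remain).
February has 29 days (225 − 29 = 196 remain).
March has 31 days (196 − 31 = 165 remain).
April has 30 days (165 − 30 = 135 remain).
May has 31 days (135 − 31 = 104 remain).
June has 30 days (104 − 30 = 74 remain).
July has 31 days (74 − 31 = 43 remain).
August has 31 days (43 − 31 = 12 remain).
12 into September → September 12.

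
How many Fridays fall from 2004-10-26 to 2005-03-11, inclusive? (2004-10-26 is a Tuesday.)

2004-10-26 is a Tuesday; the first Friday on or after it is 2004-10-29 (3 days later).
From 2004-10-29 to 2005-03-11: 2 + 30 + 31 + 31 + 28 + 11 = 133 days (rest of October, November, December, January, February, March).
133 ÷ 7 = 19 full weeks with remainder 0, so 19 more Fridays after the first → 20.

20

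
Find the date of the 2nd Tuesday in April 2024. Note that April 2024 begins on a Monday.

9 April 2024

April 2024 begins on a Monday, so the first Tuesday is April 2 (1 day later).
The 2nd Tuesday is 1 weeks later: 2 + 7 = 9.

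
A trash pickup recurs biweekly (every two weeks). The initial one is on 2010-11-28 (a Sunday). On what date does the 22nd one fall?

2011-09-18

The 22nd occurrence is 21 intervals after the first: 21 × 14 = 294 days after 2010-11-28.
November has 30 days — 2 days to the end of November leaves 292.
December has 31 days (261 left).
January has 31 days (230 left).
February has 28 days (202 left).
March has 31 days (171 left).
April has 30 days (141 left).
May has 31 days (110 left).
June has 30 days (80 left).
July has 31 days (49 left).
August has 31 days (18 left).
18 days into September → 2011-09-18.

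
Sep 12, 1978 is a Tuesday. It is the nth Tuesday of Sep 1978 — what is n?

2nd

Day 12 falls in week ⌈12/7⌉ of the month.
Days 1–7 hold the 1st Tuesday, 8–14 the 2nd, 15–21 the 3rd, 22–28 the 4th, 29–31 the 5th.
12 is in the range for the 2nd.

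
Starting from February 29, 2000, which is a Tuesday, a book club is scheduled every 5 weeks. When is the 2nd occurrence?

April 4, 2000

The 2nd occurrence is 1 interval after the first: 1 × 35 = 35 days after February 29, 2000.
February has 29 days — 0 days to the end of February leaves 35.
March has 31 days (4 left).
4 days into April → April 4, 2000.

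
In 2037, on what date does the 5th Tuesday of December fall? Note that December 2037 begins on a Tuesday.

29 December 2037

December 2037 begins on a Tuesday, so the first Tuesday is December 1.
The 5th Tuesday is 4 weeks later: 1 + 28 = 29.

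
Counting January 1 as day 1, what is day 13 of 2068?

2068-01-13

13 into January → January 13.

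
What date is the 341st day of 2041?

January has 31 days (341 − 31 = 310 remain).
February has 28 days (310 − 28 = 282 remain).
March has 31 days (282 − 31 = 251 remain).
April has 30 days (251 − 30 = 221 remain).
May has 31 days (221 − 31 = 190 remain).
June has 30 days (190 − 30 = 160 remain).
July has 31 days (160 − 31 = 129 remain).
August has 31 days (129 − 31 = 98 remain).
September has 30 days (98 − 30 = 68 remain).
October has 31 days (68 − 31 = 37 remain).
November has 30 days (37 − 30 = 7 remain).
7 into December → December 7.

2041-12-07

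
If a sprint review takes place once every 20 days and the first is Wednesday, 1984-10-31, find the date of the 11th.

The 11th occurrence is 10 intervals after the first: 10 × 20 = 200 days after 1984-10-31.
October has 31 days — 0 days to the end of October leaves 200.
November has 30 days (170 left).
December has 31 days (139 left).
January has 31 days (108 left).
February has 28 days (80 left).
March has 31 days (49 left).
April has 30 days (19 left).
19 days into May → 1985-05-19.

1985-05-19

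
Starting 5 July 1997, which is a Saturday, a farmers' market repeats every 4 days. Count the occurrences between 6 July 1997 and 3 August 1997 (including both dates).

Occurrences land 4·i days after 5 July 1997 for i = 0, 1, 2, …
6 July 1997 is 1 day after the start; 1 ÷ 4 = 0 remainder 1; since the remainder is 1, round up to i = 1. First occurrence in the window: #2 on 9 July 1997 (1×4 = 4 days in).
3 August 1997 is 29 days after the start; 29 ÷ 4 = 7 remainder 1. Last occurrence in the window: #8 on 2 August 1997.
Occurrences #2 through #8: 7 in total.

7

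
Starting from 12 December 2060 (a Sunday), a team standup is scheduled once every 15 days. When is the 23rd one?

7 November 2061

The 23rd occurrence is 22 intervals after the first: 22 × 15 = 330 days after 12 December 2060.
December has 31 days — 19 days to the end of December leaves 311.
January has 31 days (280 left).
February has 28 days (252 left).
March has 31 days (221 left).
April has 30 days (191 left).
May has 31 days (160 left).
June has 30 days (130 left).
July has 31 days (99 left).
August has 31 days (68 left).
September has 30 days (38 left).
October has 31 days (7 left).
7 days into November → 7 November 2061.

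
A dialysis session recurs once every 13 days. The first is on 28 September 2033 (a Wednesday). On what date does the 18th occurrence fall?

7 May 2034

The 18th occurrence is 17 intervals after the first: 17 × 13 = 221 days after 28 September 2033.
September has 30 days — 2 days to the end of September leaves 219.
October has 31 days (188 left).
November has 30 days (158 left).
December has 31 days (127 left).
January has 31 days (96 left).
February has 28 days (68 left).
March has 31 days (37 left).
April has 30 days (7 left).
7 days into May → 7 May 2034.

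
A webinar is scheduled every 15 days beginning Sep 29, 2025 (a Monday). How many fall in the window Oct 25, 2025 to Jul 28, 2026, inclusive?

19

Occurrences land 15·i days after Sep 29, 2025 for i = 0, 1, 2, …
Oct 25, 2025 is 26 days after the start; 26 ÷ 15 = 1 remainder 11; since the remainder is 11, round up to i = 2. First occurrence in the window: #3 on Oct 29, 2025 (2×15 = 30 days in).
Jul 28, 2026 is 302 days after the start; 302 ÷ 15 = 20 remainder 2. Last occurrence in the window: #21 on Jul 26, 2026.
Occurrences #3 through #21: 19 in total.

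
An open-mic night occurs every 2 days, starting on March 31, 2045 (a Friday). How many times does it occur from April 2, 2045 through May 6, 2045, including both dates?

18

Occurrences land 2·i days after March 31, 2045 for i = 0, 1, 2, …
April 2, 2045 is 2 days after the start; 2 ÷ 2 = 1 remainder 0. First occurrence in the window: #2 on April 2, 2045 (1×2 = 2 days in).
May 6, 2045 is 36 days after the start; 36 ÷ 2 = 18 remainder 0. Last occurrence in the window: #19 on May 6, 2045.
Occurrences #2 through #19: 18 in total.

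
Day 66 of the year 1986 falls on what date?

Jan has 31 days (66 − 31 = 35 remain).
Feb has 28 days (35 − 28 = 7 remain).
7 into Mar → Mar 7.

Mar 7, 1986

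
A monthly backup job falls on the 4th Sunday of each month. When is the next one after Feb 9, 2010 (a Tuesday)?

Feb 28, 2010

Feb 2010 starts on a Monday; its first Sunday is the 7th, so the 4th Sunday is the 28th — Feb 28, 2010.
Feb 28, 2010 is after Feb 9, 2010, so that is the next one.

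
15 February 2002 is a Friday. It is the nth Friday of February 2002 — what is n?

3rd

Day 15 falls in week ⌈15/7⌉ of the month.
Days 1–7 hold the 1st Friday, 8–14 the 2nd, 15–21 the 3rd, 22–28 the 4th, 29–31 the 5th.
15 is in the range for the 3rd.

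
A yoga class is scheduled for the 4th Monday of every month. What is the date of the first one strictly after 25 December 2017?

December 2017 starts on a Friday; its first Monday is the 4th, so the 4th Monday is the 25th — 25 December 2017.
That is not after 25 December 2017, so look at January 2018.
January 2018 starts on a Monday; its first Monday is the 1st, so the 4th Monday is the 22nd — 22 January 2018.

22 January 2018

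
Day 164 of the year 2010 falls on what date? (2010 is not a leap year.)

June 13, 2010

January has 31 days (164 − 31 = 133 remain).
February has 28 days (133 − 28 = 105 remain).
March has 31 days (105 − 31 = 74 remain).
April has 30 days (74 − 30 = 44 remain).
May has 31 days (44 − 31 = 13 remain).
13 into June → June 13.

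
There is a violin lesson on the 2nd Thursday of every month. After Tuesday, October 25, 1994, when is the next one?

October 1994 starts on a Saturday; its first Thursday is the 6th, so the 2nd Thursday is the 13th — October 13, 1994.
That is not after October 25, 1994, so look at November 1994.
November 1994 starts on a Tuesday; its first Thursday is the 3rd, so the 2nd Thursday is the 10th — November 10, 1994.

November 10, 1994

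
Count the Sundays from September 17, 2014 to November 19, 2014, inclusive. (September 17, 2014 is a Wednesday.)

9

September 17, 2014 is a Wednesday; the first Sunday on or after it is September 21, 2014 (4 days later).
From September 21, 2014 to November 19, 2014: 9 + 31 + 19 = 59 days (rest of September, October, November).
59 ÷ 7 = 8 full weeks with remainder 3, so 8 more Sundays after the first → 9.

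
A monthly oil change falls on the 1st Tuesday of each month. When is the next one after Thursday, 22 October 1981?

3 November 1981

October 1981 starts on a Thursday, so its 1st Tuesday is 6 October 1981 (5 days in).
That is not after 22 October 1981, so look at November 1981.
November 1981 starts on a Sunday, so its 1st Tuesday is 3 November 1981 (2 days in).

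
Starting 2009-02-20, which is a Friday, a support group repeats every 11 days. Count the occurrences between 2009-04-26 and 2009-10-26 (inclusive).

17

Occurrences land 11·i days after 2009-02-20 for i = 0, 1, 2, …
2009-04-26 is 65 days after the start; 65 ÷ 11 = 5 remainder 10; since the remainder is 10, round up to i = 6. First occurrence in the window: #7 on 2009-04-27 (6×11 = 66 days in).
2009-10-26 is 248 days after the start; 248 ÷ 11 = 22 remainder 6. Last occurrence in the window: #23 on 2009-10-20.
Occurrences #7 through #23: 17 in total.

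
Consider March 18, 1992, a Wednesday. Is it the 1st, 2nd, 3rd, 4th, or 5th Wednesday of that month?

3rd

Day 18 falls in week ⌈18/7⌉ of the month.
Days 1–7 hold the 1st Wednesday, 8–14 the 2nd, 15–21 the 3rd, 22–28 the 4th, 29–31 the 5th.
18 is in the range for the 3rd.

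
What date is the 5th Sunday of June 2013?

June 2013 begins on a Saturday, so the first Sunday is June 2 (1 day later).
The 5th Sunday is 4 weeks later: 2 + 28 = 30.

2013-06-30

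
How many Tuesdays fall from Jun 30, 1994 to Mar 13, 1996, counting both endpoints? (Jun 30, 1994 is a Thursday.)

Jun 30, 1994 is a Thursday; the first Tuesday on or after it is Jul 5, 1994 (5 days later).
From Jul 5, 1994 to Mar 13, 1996: 179 + 365 + 73 = 617 days (rest of 1994, 1995, to Mar 13, 1996 in 1996).
617 ÷ 7 = 88 full weeks with remainder 1, so 88 more Tuesdays after the first → 89.

89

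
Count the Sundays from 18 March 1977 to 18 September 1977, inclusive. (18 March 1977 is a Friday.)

27

18 March 1977 is a Friday; the first Sunday on or after it is 20 March 1977 (2 days later).
From 20 March 1977 to 18 September 1977: 11 + 30 + 31 + 30 + 31 + 31 + 18 = 182 days (rest of March, April, May, June, July, August, September).
182 ÷ 7 = 26 full weeks with remainder 0, so 26 more Sundays after the first → 27.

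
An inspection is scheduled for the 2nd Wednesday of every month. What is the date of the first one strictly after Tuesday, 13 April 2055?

April 2055 starts on a Thursday; its first Wednesday is the 7th, so the 2nd Wednesday is the 14th — 14 April 2055.
14 April 2055 is after 13 April 2055, so that is the next one.

14 April 2055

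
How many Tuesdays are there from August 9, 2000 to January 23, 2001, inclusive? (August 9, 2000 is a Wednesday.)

24

August 9, 2000 is a Wednesday; the first Tuesday on or after it is August 15, 2000 (6 days later).
From August 15, 2000 to January 23, 2001: 16 + 30 + 31 + 30 + 31 + 23 = 161 days (rest of August, September, October, November, December, January).
161 ÷ 7 = 23 full weeks with remainder 0, so 23 more Tuesdays after the first → 24.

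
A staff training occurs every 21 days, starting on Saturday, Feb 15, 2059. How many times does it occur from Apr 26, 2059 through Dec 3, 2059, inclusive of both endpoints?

10

Occurrences land 21·i days after Feb 15, 2059 for i = 0, 1, 2, …
Apr 26, 2059 is 70 days after the start; 70 ÷ 21 = 3 remainder 7; since the remainder is 7, round up to i = 4. First occurrence in the window: #5 on May 10, 2059 (4×21 = 84 days in).
Dec 3, 2059 is 291 days after the start; 291 ÷ 21 = 13 remainder 18. Last occurrence in the window: #14 on Nov 15, 2059.
Occurrences #5 through #14: 10 in total.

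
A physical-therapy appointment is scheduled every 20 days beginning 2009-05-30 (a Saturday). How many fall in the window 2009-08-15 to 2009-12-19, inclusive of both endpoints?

7

Occurrences land 20·i days after 2009-05-30 for i = 0, 1, 2, …
2009-08-15 is 77 days after the start; 77 ÷ 20 = 3 remainder 17; since the remainder is 17, round up to i = 4. First occurrence in the window: #5 on 2009-08-18 (4×20 = 80 days in).
2009-12-19 is 203 days after the start; 203 ÷ 20 = 10 remainder 3. Last occurrence in the window: #11 on 2009-12-16.
Occurrences #5 through #11: 7 in total.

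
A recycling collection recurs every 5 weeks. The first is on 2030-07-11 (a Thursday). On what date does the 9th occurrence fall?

The 9th occurrence is 8 intervals after the first: 8 × 35 = 280 days after 2030-07-11.
July has 31 days — 20 days to the end of July leaves 260.
August has 31 days (229 left).
September has 30 days (199 left).
October has 31 days (168 left).
November has 30 days (138 left).
December has 31 days (107 left).
January has 31 days (76 left).
February has 28 days (48 left).
March has 31 days (17 left).
17 days into April → 2031-04-17.

2031-04-17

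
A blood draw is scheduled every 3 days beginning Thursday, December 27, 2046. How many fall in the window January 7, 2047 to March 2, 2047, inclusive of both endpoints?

Occurrences land 3·i days after December 27, 2046 for i = 0, 1, 2, …
January 7, 2047 is 11 days after the start; 11 ÷ 3 = 3 remainder 2; since the remainder is 2, round up to i = 4. First occurrence in the window: #5 on January 8, 2047 (4×3 = 12 days in).
March 2, 2047 is 65 days after the start; 65 ÷ 3 = 21 remainder 2. Last occurrence in the window: #22 on February 28, 2047.
Occurrences #5 through #22: 18 in total.

18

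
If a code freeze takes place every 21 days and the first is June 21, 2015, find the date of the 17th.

May 22, 2016

The 17th occurrence is 16 intervals after the first: 16 × 21 = 336 days after June 21, 2015.
June has 30 days — 9 days to the end of June leaves 327.
July has 31 days (296 left).
August has 31 days (265 left).
September has 30 days (235 left).
October has 31 days (204 left).
November has 30 days (174 left).
December has 31 days (143 left).
January has 31 days (112 left).
February has 29 days (83 left).
March has 31 days (52 left).
April has 30 days (22 left).
22 days into May → May 22, 2016.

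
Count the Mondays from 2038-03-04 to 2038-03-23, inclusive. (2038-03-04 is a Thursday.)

2038-03-04 is a Thursday; the first Monday on or after it is 2038-03-08 (4 days later).
From 2038-03-08 to 2038-03-23 is 23 − 8 = 15 days.
15 ÷ 7 = 2 full weeks with remainder 1, so 2 more Mondays after the first → 3.

3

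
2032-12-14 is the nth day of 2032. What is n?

Days in months before December: 31 + 29 + 31 + 30 + 31 + 30 + 31 + 31 + 30 + 31 + 30 = 335.
Plus 14 days into December → day 349.

349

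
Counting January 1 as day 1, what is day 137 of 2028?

2028-05-16

January has 31 days (137 − 31 = 106 remain).
February has 29 days (106 − 29 = 77 remain).
March has 31 days (77 − 31 = 46 remain).
April has 30 days (46 − 30 = 16 remain).
16 into May → May 16.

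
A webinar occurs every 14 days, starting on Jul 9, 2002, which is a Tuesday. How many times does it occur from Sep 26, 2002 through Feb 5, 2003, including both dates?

Occurrences land 14·i days after Jul 9, 2002 for i = 0, 1, 2, …
Sep 26, 2002 is 79 days after the start; 79 ÷ 14 = 5 remainder 9; since the remainder is 9, round up to i = 6. First occurrence in the window: #7 on Oct 1, 2002 (6×14 = 84 days in).
Feb 5, 2003 is 211 days after the start; 211 ÷ 14 = 15 remainder 1. Last occurrence in the window: #16 on Feb 4, 2003.
Occurrences #7 through #16: 10 in total.

10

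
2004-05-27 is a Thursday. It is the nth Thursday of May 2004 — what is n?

4th

Day 27 falls in week ⌈27/7⌉ of the month.
Days 1–7 hold the 1st Thursday, 8–14 the 2nd, 15–21 the 3rd, 22–28 the 4th, 29–31 the 5th.
27 is in the range for the 4th.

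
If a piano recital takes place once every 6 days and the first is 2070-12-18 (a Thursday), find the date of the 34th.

2071-07-04

The 34th occurrence is 33 intervals after the first: 33 × 6 = 198 days after 2070-12-18.
December has 31 days — 13 days to the end of December leaves 185.
January has 31 days (154 left).
February has 28 days (126 left).
March has 31 days (95 left).
April has 30 days (65 left).
May has 31 days (34 left).
June has 30 days (4 left).
4 days into July → 2071-07-04.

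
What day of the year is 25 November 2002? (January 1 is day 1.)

Days in months before November: 31 + 28 + 31 + 30 + 31 + 30 + 31 + 31 + 30 + 31 = 304.
Plus 25 days into November → day 329.

329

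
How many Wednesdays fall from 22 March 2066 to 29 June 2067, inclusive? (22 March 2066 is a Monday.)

67

22 March 2066 is a Monday; the first Wednesday on or after it is 24 March 2066 (2 days later).
From 24 March 2066 to 29 June 2067: 282 + 180 = 462 days (rest of 2066, to 29 June 2067 in 2067).
462 ÷ 7 = 66 full weeks with remainder 0, so 66 more Wednesdays after the first → 67.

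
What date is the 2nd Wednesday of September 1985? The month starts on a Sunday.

1985-09-11

September 1985 begins on a Sunday, so the first Wednesday is September 4 (3 days later).
The 2nd Wednesday is 1 weeks later: 4 + 7 = 11.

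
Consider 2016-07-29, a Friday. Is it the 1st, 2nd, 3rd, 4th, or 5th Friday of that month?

5th

Day 29 falls in week ⌈29/7⌉ of the month.
Days 1–7 hold the 1st Friday, 8–14 the 2nd, 15–21 the 3rd, 22–28 the 4th, 29–31 the 5th.
29 is in the range for the 5th.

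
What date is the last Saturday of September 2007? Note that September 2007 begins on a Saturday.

September 2007 begins on a Saturday, so the first Saturday is September 1.
September 2007 has 30 days. Adding weeks: 1, 8, 15, 22, 29 — the last one ≤ 30 is the 29th.

September 29, 2007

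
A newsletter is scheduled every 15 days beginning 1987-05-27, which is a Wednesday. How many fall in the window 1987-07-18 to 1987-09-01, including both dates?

3

Occurrences land 15·i days after 1987-05-27 for i = 0, 1, 2, …
1987-07-18 is 52 days after the start; 52 ÷ 15 = 3 remainder 7; since the remainder is 7, round up to i = 4. First occurrence in the window: #5 on 1987-07-26 (4×15 = 60 days in).
1987-09-01 is 97 days after the start; 97 ÷ 15 = 6 remainder 7. Last occurrence in the window: #7 on 1987-08-25.
Occurrences #5 through #7: 3 in total.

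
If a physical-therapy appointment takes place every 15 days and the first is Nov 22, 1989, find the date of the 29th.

The 29th occurrence is 28 intervals after the first: 28 × 15 = 420 days after Nov 22, 1989.
Nov has 30 days — 8 days to the end of Nov leaves 412.
From end of Nov to end of 1989 is 31 days (381 left).
1990 has 365 days (16 left).
16 days into Jan → Jan 16, 1991.

Jan 16, 1991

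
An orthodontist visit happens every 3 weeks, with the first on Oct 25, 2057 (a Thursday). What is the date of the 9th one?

Apr 11, 2058

The 9th occurrence is 8 intervals after the first: 8 × 21 = 168 days after Oct 25, 2057.
Oct has 31 days — 6 days to the end of Oct leaves 162.
Nov has 30 days (132 left).
Dec has 31 days (101 left).
Jan has 31 days (70 left).
Feb has 28 days (42 left).
Mar has 31 days (11 left).
11 days into Apr → Apr 11, 2058.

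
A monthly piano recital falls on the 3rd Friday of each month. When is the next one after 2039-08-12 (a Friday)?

August 2039 starts on a Monday; its first Friday is the 5th, so the 3rd Friday is the 19th — 2039-08-19.
2039-08-19 is after 2039-08-12, so that is the next one.

2039-08-19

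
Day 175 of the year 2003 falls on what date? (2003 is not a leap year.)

January has 31 days (175 − 31 = 144 remain).
February has 28 days (144 − 28 = 116 remain).
March has 31 days (116 − 31 = 85 remain).
April has 30 days (85 − 30 = 55 remain).
May has 31 days (55 − 31 = 24 remain).
24 into June → June 24.

2003-06-24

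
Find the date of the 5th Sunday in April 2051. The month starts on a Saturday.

April 30, 2051

April 2051 begins on a Saturday, so the first Sunday is April 2 (1 day later).
The 5th Sunday is 4 weeks later: 2 + 28 = 30.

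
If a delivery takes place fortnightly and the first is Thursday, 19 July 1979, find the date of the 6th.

The 6th occurrence is 5 intervals after the first: 5 × 14 = 70 days after 19 July 1979.
July has 31 days — 12 days to the end of July leaves 58.
August has 31 days (27 left).
27 days into September → 27 September 1979.

27 September 1979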